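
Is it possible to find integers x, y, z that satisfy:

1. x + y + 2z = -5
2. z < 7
Yes

Take x = -5, y = 0, z = 0. Substituting into each constraint:
  (1) (-5) + 0 + 2(0) = -5 ✓
  (2) 0 < 7 ✓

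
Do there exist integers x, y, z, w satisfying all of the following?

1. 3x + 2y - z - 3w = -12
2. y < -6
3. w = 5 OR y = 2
Yes

Take x = 0, y = -7, z = -17, w = 5. Substituting into each constraint:
  (1) 3(0) + 2(-7) + 17 - 3(5) = -12 ✓
  (2) -7 < -6 ✓
  (3) w = 5, target 5 ✓ (first branch holds)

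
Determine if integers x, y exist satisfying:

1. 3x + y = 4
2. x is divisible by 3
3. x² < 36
Yes

Take x = 0, y = 4. Substituting into each constraint:
  (1) 3(0) + 4 = 4 ✓
  (2) 0 = 3 × 0, remainder 0 ✓
  (3) x² = (0)² = 0, and 0 < 36 ✓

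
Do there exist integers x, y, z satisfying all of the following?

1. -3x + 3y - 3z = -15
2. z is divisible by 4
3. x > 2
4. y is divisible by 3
Yes

Take x = 5, y = 0, z = 0. Substituting into each constraint:
  (1) -3(5) + 3(0) - 3(0) = -15 ✓
  (2) 0 = 4 × 0, remainder 0 ✓
  (3) 5 > 2 ✓
  (4) 0 = 3 × 0, remainder 0 ✓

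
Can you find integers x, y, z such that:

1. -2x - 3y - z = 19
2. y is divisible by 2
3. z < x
Yes

Take x = -6, y = 0, z = -7. Substituting into each constraint:
  (1) -2(-6) - 3(0) + 7 = 19 ✓
  (2) 0 = 2 × 0, remainder 0 ✓
  (3) -7 < -6 ✓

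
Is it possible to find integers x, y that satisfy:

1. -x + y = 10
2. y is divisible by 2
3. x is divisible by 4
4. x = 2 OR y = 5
No

A contradictory subset is {-x + y = 10, x is divisible by 4, x = 2 OR y = 5}. No integer assignment can satisfy these jointly:

  - -x + y = 10: is a linear equation tying the variables together
  - x is divisible by 4: restricts x to multiples of 4
  - x = 2 OR y = 5: forces a choice: either x = 2 or y = 5

Split on the disjunction (x = 2 OR y = 5):
  • If x = 2: this contradicts the divisibility constraint — 2 is not a multiple of 4.
  • If y = 5: with y = 5, writing x = 4x', every remaining term of the linear equation is divisible by 4, so the left side is ≡ 0 (mod 4); but the right side 5 ≡ 1 (mod 4). No integers can satisfy it.
Both branches are infeasible, so the system has no integer solution.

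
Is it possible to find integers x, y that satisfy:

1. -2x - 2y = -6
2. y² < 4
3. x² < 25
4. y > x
No

A contradictory subset is {-2x - 2y = -6, y² < 4, y > x}. No integer assignment can satisfy these jointly:

  - -2x - 2y = -6: is a linear equation tying the variables together
  - y² < 4: restricts y to |y| ≤ 1
  - y > x: bounds one variable relative to another variable

Propagating the comparison: x < y and y ≤ 1 give x ≤ 0. Range argument: with x ∈ [−∞, 0], y ∈ [-1, 1], the left side of the equation is at least -2, but the right side is -6 < -2. No integer solution exists.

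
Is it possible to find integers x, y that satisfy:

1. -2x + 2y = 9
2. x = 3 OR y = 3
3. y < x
No

Even the single constraint (-2x + 2y = 9) is infeasible over the integers.

  - -2x + 2y = 9: every term on the left is divisible by 2, so the LHS ≡ 0 (mod 2), but the RHS 9 is not — no integer solution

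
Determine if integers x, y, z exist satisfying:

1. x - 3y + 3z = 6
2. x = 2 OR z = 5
Yes

Take x = 3, y = 4, z = 5. Substituting into each constraint:
  (1) 3 - 3(4) + 3(5) = 6 ✓
  (2) z = 5, target 5 ✓ (second branch holds)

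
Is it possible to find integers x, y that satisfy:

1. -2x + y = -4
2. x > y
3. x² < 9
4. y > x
No

A contradictory subset is {x > y, y > x}. No integer assignment can satisfy these jointly:

  - x > y: bounds one variable relative to another variable
  - y > x: bounds one variable relative to another variable

Direct contradiction: x > y and y > x cannot both hold.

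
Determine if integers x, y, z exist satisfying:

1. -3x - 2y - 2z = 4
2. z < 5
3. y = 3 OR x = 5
Yes

Take x = 0, y = 3, z = -5. Substituting into each constraint:
  (1) -3(0) - 2(3) - 2(-5) = 4 ✓
  (2) -5 < 5 ✓
  (3) y = 3, target 3 ✓ (first branch holds)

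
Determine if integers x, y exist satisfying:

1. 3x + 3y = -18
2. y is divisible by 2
Yes

Take x = -6, y = 0. Substituting into each constraint:
  (1) 3(-6) + 3(0) = -18 ✓
  (2) 0 = 2 × 0, remainder 0 ✓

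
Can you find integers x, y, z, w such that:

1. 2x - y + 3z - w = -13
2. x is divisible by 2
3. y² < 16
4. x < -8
Yes

Take x = -10, y = 0, z = 3, w = 2. Substituting into each constraint:
  (1) 2(-10) + 0 + 3(3) + (-2) = -13 ✓
  (2) -10 = 2 × -5, remainder 0 ✓
  (3) y² = (0)² = 0, and 0 < 16 ✓
  (4) -10 < -8 ✓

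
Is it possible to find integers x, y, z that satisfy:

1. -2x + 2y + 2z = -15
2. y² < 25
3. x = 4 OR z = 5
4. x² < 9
No

Even the single constraint (-2x + 2y + 2z = -15) is infeasible over the integers.

  - -2x + 2y + 2z = -15: every term on the left is divisible by 2, so the LHS ≡ 0 (mod 2), but the RHS -15 is not — no integer solution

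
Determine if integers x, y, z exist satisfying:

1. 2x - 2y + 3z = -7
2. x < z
Yes

Take x = 0, y = 5, z = 1. Substituting into each constraint:
  (1) 2(0) - 2(5) + 3(1) = -7 ✓
  (2) 0 < 1 ✓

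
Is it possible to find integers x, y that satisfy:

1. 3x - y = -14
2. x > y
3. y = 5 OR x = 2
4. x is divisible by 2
No

A contradictory subset is {3x - y = -14, x > y, y = 5 OR x = 2}. No integer assignment can satisfy these jointly:

  - 3x - y = -14: is a linear equation tying the variables together
  - x > y: bounds one variable relative to another variable
  - y = 5 OR x = 2: forces a choice: either y = 5 or x = 2

Split on the disjunction (y = 5 OR x = 2):
  • If y = 5: the equation forces x = -3, giving (y, x) = (5, -3), which violates x > y.
  • If x = 2: the equation forces y = 20, giving (x, y) = (2, 20), which violates x > y.
Both branches are infeasible, so the system has no integer solution.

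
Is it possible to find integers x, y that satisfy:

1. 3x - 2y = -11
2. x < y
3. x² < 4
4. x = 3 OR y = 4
Yes

Take x = -1, y = 4. Substituting into each constraint:
  (1) 3(-1) - 2(4) = -11 ✓
  (2) -1 < 4 ✓
  (3) x² = (-1)² = 1, and 1 < 4 ✓
  (4) y = 4, target 4 ✓ (second branch holds)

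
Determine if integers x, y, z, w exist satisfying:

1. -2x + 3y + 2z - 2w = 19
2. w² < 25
Yes

Take x = 0, y = 1, z = 8, w = 0. Substituting into each constraint:
  (1) -2(0) + 3(1) + 2(8) - 2(0) = 19 ✓
  (2) w² = (0)² = 0, and 0 < 25 ✓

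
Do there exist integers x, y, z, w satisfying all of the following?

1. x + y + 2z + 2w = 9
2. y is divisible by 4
Yes

Take x = 1, y = 0, z = 4, w = 0. Substituting into each constraint:
  (1) 1 + 0 + 2(4) + 2(0) = 9 ✓
  (2) 0 = 4 × 0, remainder 0 ✓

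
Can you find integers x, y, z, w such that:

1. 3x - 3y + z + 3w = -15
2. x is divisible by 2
Yes

Take x = 0, y = 0, z = -15, w = 0. Substituting into each constraint:
  (1) 3(0) - 3(0) + (-15) + 3(0) = -15 ✓
  (2) 0 = 2 × 0, remainder 0 ✓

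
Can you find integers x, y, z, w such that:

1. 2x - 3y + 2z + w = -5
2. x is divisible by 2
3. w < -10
Yes

Take x = 0, y = -2, z = 0, w = -11. Substituting into each constraint:
  (1) 2(0) - 3(-2) + 2(0) + (-11) = -5 ✓
  (2) 0 = 2 × 0, remainder 0 ✓
  (3) -11 < -10 ✓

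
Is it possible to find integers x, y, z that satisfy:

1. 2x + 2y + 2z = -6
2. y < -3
Yes

Take x = 1, y = -4, z = 0. Substituting into each constraint:
  (1) 2(1) + 2(-4) + 2(0) = -6 ✓
  (2) -4 < -3 ✓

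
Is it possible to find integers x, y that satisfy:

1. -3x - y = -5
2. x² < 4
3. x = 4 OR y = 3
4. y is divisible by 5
No

A contradictory subset is {-3x - y = -5, x² < 4, x = 4 OR y = 3}. No integer assignment can satisfy these jointly:

  - -3x - y = -5: is a linear equation tying the variables together
  - x² < 4: restricts x to |x| ≤ 1
  - x = 4 OR y = 3: forces a choice: either x = 4 or y = 3

Split on the disjunction (x = 4 OR y = 3):
  • If x = 4: this contradicts x² < 4, which requires |x| ≤ 1.
  • If y = 3: with y = 3, every remaining term of the linear equation is divisible by 3, so the left side is ≡ 0 (mod 3); but the right side -2 ≡ 1 (mod 3). No integers can satisfy it.
Both branches are infeasible, so the system has no integer solution.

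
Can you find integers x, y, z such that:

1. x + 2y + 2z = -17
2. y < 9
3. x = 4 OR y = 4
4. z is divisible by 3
Yes

Take x = 5, y = 4, z = -15. Substituting into each constraint:
  (1) 5 + 2(4) + 2(-15) = -17 ✓
  (2) 4 < 9 ✓
  (3) y = 4, target 4 ✓ (second branch holds)
  (4) -15 = 3 × -5, remainder 0 ✓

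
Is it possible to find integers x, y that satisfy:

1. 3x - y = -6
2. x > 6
Yes

Take x = 7, y = 27. Substituting into each constraint:
  (1) 3(7) + (-27) = -6 ✓
  (2) 7 > 6 ✓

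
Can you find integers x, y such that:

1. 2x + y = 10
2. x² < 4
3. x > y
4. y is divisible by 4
No

A contradictory subset is {2x + y = 10, x² < 4, x > y}. No integer assignment can satisfy these jointly:

  - 2x + y = 10: is a linear equation tying the variables together
  - x² < 4: restricts x to |x| ≤ 1
  - x > y: bounds one variable relative to another variable

Propagating the comparison: y < x and x ≤ 1 give y ≤ 0. Range argument: with x ∈ [-1, 1], y ∈ [−∞, 0], the left side of the equation is at most 2, but the right side is 10 > 2. No integer solution exists.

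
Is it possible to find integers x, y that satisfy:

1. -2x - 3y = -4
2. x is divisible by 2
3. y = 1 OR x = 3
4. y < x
No

A contradictory subset is {-2x - 3y = -4, y = 1 OR x = 3, y < x}. No integer assignment can satisfy these jointly:

  - -2x - 3y = -4: is a linear equation tying the variables together
  - y = 1 OR x = 3: forces a choice: either y = 1 or x = 3
  - y < x: bounds one variable relative to another variable

Split on the disjunction (y = 1 OR x = 3):
  • If y = 1: with y = 1, every remaining term of the linear equation is divisible by 2, so the left side is ≡ 0 (mod 2); but the right side -1 ≡ 1 (mod 2). No integers can satisfy it.
  • If x = 3: with x = 3, every remaining term of the linear equation is divisible by 3, so the left side is ≡ 0 (mod 3); but the right side 2 ≡ 2 (mod 3). No integers can satisfy it.
Both branches are infeasible, so the system has no integer solution.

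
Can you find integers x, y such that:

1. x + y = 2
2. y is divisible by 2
Yes

Take x = 2, y = 0. Substituting into each constraint:
  (1) 2 + 0 = 2 ✓
  (2) 0 = 2 × 0, remainder 0 ✓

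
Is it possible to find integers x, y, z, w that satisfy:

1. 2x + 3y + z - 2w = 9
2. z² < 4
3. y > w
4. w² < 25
Yes

Take x = 3, y = 1, z = 0, w = 0. Substituting into each constraint:
  (1) 2(3) + 3(1) + 0 - 2(0) = 9 ✓
  (2) z² = (0)² = 0, and 0 < 4 ✓
  (3) 1 > 0 ✓
  (4) w² = (0)² = 0, and 0 < 25 ✓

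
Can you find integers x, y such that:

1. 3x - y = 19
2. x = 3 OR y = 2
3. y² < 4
No

The full constraint system is jointly infeasible over the integers. Each constraint and what it forces:

  - 3x - y = 19: is a linear equation tying the variables together
  - x = 3 OR y = 2: forces a choice: either x = 3 or y = 2
  - y² < 4: restricts y to |y| ≤ 1

Split on the disjunction (x = 3 OR y = 2):
  • If x = 3: the equation forces y = -10, but y² < 4 requires |y| ≤ 1.
  • If y = 2: this contradicts y² < 4, which requires |y| ≤ 1.
Both branches are infeasible, so the system has no integer solution.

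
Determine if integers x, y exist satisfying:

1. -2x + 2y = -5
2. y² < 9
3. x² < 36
No

Even the single constraint (-2x + 2y = -5) is infeasible over the integers.

  - -2x + 2y = -5: every term on the left is divisible by 2, so the LHS ≡ 0 (mod 2), but the RHS -5 is not — no integer solution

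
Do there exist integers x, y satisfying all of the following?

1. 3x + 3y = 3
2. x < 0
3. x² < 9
Yes

Take x = -1, y = 2. Substituting into each constraint:
  (1) 3(-1) + 3(2) = 3 ✓
  (2) -1 < 0 ✓
  (3) x² = (-1)² = 1, and 1 < 9 ✓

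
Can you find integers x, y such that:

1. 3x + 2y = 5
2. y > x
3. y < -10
No

The full constraint system is jointly infeasible over the integers. Each constraint and what it forces:

  - 3x + 2y = 5: is a linear equation tying the variables together
  - y > x: bounds one variable relative to another variable
  - y < -10: bounds one variable relative to a constant

Propagating the comparison: x < y and y ≤ -11 give x ≤ -12. Range argument: with x ∈ [−∞, -12], y ∈ [−∞, -11], the left side of the equation is at most -58, but the right side is 5 > -58. No integer solution exists.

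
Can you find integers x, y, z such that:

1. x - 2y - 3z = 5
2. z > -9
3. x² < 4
Yes

Take x = 0, y = -4, z = 1. Substituting into each constraint:
  (1) 0 - 2(-4) - 3(1) = 5 ✓
  (2) 1 > -9 ✓
  (3) x² = (0)² = 0, and 0 < 4 ✓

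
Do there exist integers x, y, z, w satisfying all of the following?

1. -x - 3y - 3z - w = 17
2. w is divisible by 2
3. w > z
Yes

Take x = 0, y = -2, z = -3, w = -2. Substituting into each constraint:
  (1) 0 - 3(-2) - 3(-3) + 2 = 17 ✓
  (2) -2 = 2 × -1, remainder 0 ✓
  (3) -2 > -3 ✓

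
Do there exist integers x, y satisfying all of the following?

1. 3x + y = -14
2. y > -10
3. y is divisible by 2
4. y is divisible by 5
Yes

Take x = -8, y = 10. Substituting into each constraint:
  (1) 3(-8) + 10 = -14 ✓
  (2) 10 > -10 ✓
  (3) 10 = 2 × 5, remainder 0 ✓
  (4) 10 = 5 × 2, remainder 0 ✓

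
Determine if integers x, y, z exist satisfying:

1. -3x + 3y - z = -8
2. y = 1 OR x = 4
Yes

Take x = 4, y = 2, z = 2. Substituting into each constraint:
  (1) -3(4) + 3(2) + (-2) = -8 ✓
  (2) x = 4, target 4 ✓ (second branch holds)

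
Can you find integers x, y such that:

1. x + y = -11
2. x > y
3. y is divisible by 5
Yes

Take x = -1, y = -10. Substituting into each constraint:
  (1) (-1) + (-10) = -11 ✓
  (2) -1 > -10 ✓
  (3) -10 = 5 × -2, remainder 0 ✓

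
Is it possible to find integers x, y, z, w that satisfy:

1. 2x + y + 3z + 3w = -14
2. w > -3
Yes

Take x = 0, y = -8, z = 0, w = -2. Substituting into each constraint:
  (1) 2(0) + (-8) + 3(0) + 3(-2) = -14 ✓
  (2) -2 > -3 ✓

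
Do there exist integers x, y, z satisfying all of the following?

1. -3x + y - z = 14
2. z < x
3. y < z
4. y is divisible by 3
Yes

Take x = -5, y = -9, z = -8. Substituting into each constraint:
  (1) -3(-5) + (-9) + 8 = 14 ✓
  (2) -8 < -5 ✓
  (3) -9 < -8 ✓
  (4) -9 = 3 × -3, remainder 0 ✓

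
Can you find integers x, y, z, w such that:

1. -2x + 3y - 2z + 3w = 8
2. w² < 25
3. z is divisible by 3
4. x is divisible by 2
Yes

Take x = 2, y = 4, z = 0, w = 0. Substituting into each constraint:
  (1) -2(2) + 3(4) - 2(0) + 3(0) = 8 ✓
  (2) w² = (0)² = 0, and 0 < 25 ✓
  (3) 0 = 3 × 0, remainder 0 ✓
  (4) 2 = 2 × 1, remainder 0 ✓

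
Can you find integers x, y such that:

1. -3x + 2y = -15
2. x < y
Yes

Take x = 17, y = 18. Substituting into each constraint:
  (1) -3(17) + 2(18) = -15 ✓
  (2) 17 < 18 ✓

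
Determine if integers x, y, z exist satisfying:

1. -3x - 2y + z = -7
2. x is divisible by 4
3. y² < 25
Yes

Take x = 0, y = 0, z = -7. Substituting into each constraint:
  (1) -3(0) - 2(0) + (-7) = -7 ✓
  (2) 0 = 4 × 0, remainder 0 ✓
  (3) y² = (0)² = 0, and 0 < 25 ✓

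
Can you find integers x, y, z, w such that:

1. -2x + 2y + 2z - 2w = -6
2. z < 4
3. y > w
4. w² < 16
Yes

Take x = 0, y = 0, z = -4, w = -1. Substituting into each constraint:
  (1) -2(0) + 2(0) + 2(-4) - 2(-1) = -6 ✓
  (2) -4 < 4 ✓
  (3) 0 > -1 ✓
  (4) w² = (-1)² = 1, and 1 < 16 ✓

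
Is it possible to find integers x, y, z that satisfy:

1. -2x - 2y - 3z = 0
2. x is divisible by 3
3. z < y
Yes

Take x = 0, y = 3, z = -2. Substituting into each constraint:
  (1) -2(0) - 2(3) - 3(-2) = 0 ✓
  (2) 0 = 3 × 0, remainder 0 ✓
  (3) -2 < 3 ✓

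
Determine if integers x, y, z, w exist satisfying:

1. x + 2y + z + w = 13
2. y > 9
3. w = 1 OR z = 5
Yes

Take x = 0, y = 10, z = 5, w = -12. Substituting into each constraint:
  (1) 0 + 2(10) + 5 + (-12) = 13 ✓
  (2) 10 > 9 ✓
  (3) z = 5, target 5 ✓ (second branch holds)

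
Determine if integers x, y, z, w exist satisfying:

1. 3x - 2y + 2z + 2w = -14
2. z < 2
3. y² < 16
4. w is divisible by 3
Yes

Take x = -4, y = 0, z = -1, w = 0. Substituting into each constraint:
  (1) 3(-4) - 2(0) + 2(-1) + 2(0) = -14 ✓
  (2) -1 < 2 ✓
  (3) y² = (0)² = 0, and 0 < 16 ✓
  (4) 0 = 3 × 0, remainder 0 ✓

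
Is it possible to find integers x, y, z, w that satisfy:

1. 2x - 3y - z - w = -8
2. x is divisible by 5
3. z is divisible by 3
Yes

Take x = 0, y = 2, z = 0, w = 2. Substituting into each constraint:
  (1) 2(0) - 3(2) + 0 + (-2) = -8 ✓
  (2) 0 = 5 × 0, remainder 0 ✓
  (3) 0 = 3 × 0, remainder 0 ✓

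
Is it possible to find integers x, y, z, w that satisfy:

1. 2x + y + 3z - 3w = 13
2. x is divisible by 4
Yes

Take x = 0, y = 1, z = 4, w = 0. Substituting into each constraint:
  (1) 2(0) + 1 + 3(4) - 3(0) = 13 ✓
  (2) 0 = 4 × 0, remainder 0 ✓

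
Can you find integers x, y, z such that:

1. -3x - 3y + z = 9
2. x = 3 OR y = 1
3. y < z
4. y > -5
Yes

Take x = 3, y = -4, z = 6. Substituting into each constraint:
  (1) -3(3) - 3(-4) + 6 = 9 ✓
  (2) x = 3, target 3 ✓ (first branch holds)
  (3) -4 < 6 ✓
  (4) -4 > -5 ✓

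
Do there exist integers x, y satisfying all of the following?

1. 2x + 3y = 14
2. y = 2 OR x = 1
Yes

Take x = 4, y = 2. Substituting into each constraint:
  (1) 2(4) + 3(2) = 14 ✓
  (2) y = 2, target 2 ✓ (first branch holds)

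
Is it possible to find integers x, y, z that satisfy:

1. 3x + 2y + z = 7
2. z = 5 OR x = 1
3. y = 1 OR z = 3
Yes

Take x = 1, y = 1, z = 2. Substituting into each constraint:
  (1) 3(1) + 2(1) + 2 = 7 ✓
  (2) x = 1, target 1 ✓ (second branch holds)
  (3) y = 1, target 1 ✓ (first branch holds)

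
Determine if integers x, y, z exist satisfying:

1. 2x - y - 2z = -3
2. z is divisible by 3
Yes

Take x = 0, y = 3, z = 0. Substituting into each constraint:
  (1) 2(0) + (-3) - 2(0) = -3 ✓
  (2) 0 = 3 × 0, remainder 0 ✓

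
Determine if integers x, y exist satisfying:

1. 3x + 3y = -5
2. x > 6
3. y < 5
No

Even the single constraint (3x + 3y = -5) is infeasible over the integers.

  - 3x + 3y = -5: every term on the left is divisible by 3, so the LHS ≡ 0 (mod 3), but the RHS -5 is not — no integer solution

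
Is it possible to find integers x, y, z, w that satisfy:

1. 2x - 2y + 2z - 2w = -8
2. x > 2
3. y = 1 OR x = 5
Yes

Take x = 5, y = 0, z = 0, w = 9. Substituting into each constraint:
  (1) 2(5) - 2(0) + 2(0) - 2(9) = -8 ✓
  (2) 5 > 2 ✓
  (3) x = 5, target 5 ✓ (second branch holds)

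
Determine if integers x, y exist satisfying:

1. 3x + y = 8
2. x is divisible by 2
Yes

Take x = 0, y = 8. Substituting into each constraint:
  (1) 3(0) + 8 = 8 ✓
  (2) 0 = 2 × 0, remainder 0 ✓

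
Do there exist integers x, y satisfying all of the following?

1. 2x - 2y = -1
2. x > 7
No

Even the single constraint (2x - 2y = -1) is infeasible over the integers.

  - 2x - 2y = -1: every term on the left is divisible by 2, so the LHS ≡ 0 (mod 2), but the RHS -1 is not — no integer solution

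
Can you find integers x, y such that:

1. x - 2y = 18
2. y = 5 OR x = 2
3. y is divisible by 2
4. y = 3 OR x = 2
Yes

Take x = 2, y = -8. Substituting into each constraint:
  (1) 2 - 2(-8) = 18 ✓
  (2) x = 2, target 2 ✓ (second branch holds)
  (3) -8 = 2 × -4, remainder 0 ✓
  (4) x = 2, target 2 ✓ (second branch holds)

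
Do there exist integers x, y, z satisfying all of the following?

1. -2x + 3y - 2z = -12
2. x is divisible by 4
Yes

Take x = 0, y = -4, z = 0. Substituting into each constraint:
  (1) -2(0) + 3(-4) - 2(0) = -12 ✓
  (2) 0 = 4 × 0, remainder 0 ✓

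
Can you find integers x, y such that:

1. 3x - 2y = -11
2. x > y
Yes

Take x = -13, y = -14. Substituting into each constraint:
  (1) 3(-13) - 2(-14) = -11 ✓
  (2) -13 > -14 ✓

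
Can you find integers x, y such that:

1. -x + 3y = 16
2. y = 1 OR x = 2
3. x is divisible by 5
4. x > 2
No

A contradictory subset is {-x + 3y = 16, y = 1 OR x = 2, x > 2}. No integer assignment can satisfy these jointly:

  - -x + 3y = 16: is a linear equation tying the variables together
  - y = 1 OR x = 2: forces a choice: either y = 1 or x = 2
  - x > 2: bounds one variable relative to a constant

Split on the disjunction (y = 1 OR x = 2):
  • If y = 1: the equation forces x = -13, which contradicts the bound x ≥ 3.
  • If x = 2: this contradicts the bound x ≥ 3.
Both branches are infeasible, so the system has no integer solution.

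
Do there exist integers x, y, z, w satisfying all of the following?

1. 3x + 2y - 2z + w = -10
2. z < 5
Yes

Take x = 0, y = 0, z = 4, w = -2. Substituting into each constraint:
  (1) 3(0) + 2(0) - 2(4) + (-2) = -10 ✓
  (2) 4 < 5 ✓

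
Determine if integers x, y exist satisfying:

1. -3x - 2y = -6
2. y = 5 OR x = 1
No

The full constraint system is jointly infeasible over the integers. Each constraint and what it forces:

  - -3x - 2y = -6: is a linear equation tying the variables together
  - y = 5 OR x = 1: forces a choice: either y = 5 or x = 1

Split on the disjunction (y = 5 OR x = 1):
  • If y = 5: with y = 5, every remaining term of the linear equation is divisible by 3, so the left side is ≡ 0 (mod 3); but the right side 4 ≡ 1 (mod 3). No integers can satisfy it.
  • If x = 1: with x = 1, every remaining term of the linear equation is divisible by 2, so the left side is ≡ 0 (mod 2); but the right side -3 ≡ 1 (mod 2). No integers can satisfy it.
Both branches are infeasible, so the system has no integer solution.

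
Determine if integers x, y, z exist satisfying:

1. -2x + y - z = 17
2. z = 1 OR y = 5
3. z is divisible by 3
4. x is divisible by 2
Yes

Take x = 0, y = 5, z = -12. Substituting into each constraint:
  (1) -2(0) + 5 + 12 = 17 ✓
  (2) y = 5, target 5 ✓ (second branch holds)
  (3) -12 = 3 × -4, remainder 0 ✓
  (4) 0 = 2 × 0, remainder 0 ✓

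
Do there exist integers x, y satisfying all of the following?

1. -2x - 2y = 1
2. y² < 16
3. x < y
No

Even the single constraint (-2x - 2y = 1) is infeasible over the integers.

  - -2x - 2y = 1: every term on the left is divisible by 2, so the LHS ≡ 0 (mod 2), but the RHS 1 is not — no integer solution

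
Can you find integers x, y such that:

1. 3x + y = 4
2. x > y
Yes

Take x = 2, y = -2. Substituting into each constraint:
  (1) 3(2) + (-2) = 4 ✓
  (2) 2 > -2 ✓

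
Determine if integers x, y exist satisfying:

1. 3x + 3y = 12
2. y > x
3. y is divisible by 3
Yes

Take x = 1, y = 3. Substituting into each constraint:
  (1) 3(1) + 3(3) = 12 ✓
  (2) 3 > 1 ✓
  (3) 3 = 3 × 1, remainder 0 ✓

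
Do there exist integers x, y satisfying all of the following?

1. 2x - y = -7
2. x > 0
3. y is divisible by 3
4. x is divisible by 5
Yes

Take x = 10, y = 27. Substituting into each constraint:
  (1) 2(10) + (-27) = -7 ✓
  (2) 10 > 0 ✓
  (3) 27 = 3 × 9, remainder 0 ✓
  (4) 10 = 5 × 2, remainder 0 ✓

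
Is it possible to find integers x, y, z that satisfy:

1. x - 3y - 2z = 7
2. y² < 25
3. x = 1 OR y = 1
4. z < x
Yes

Take x = 1, y = -2, z = 0. Substituting into each constraint:
  (1) 1 - 3(-2) - 2(0) = 7 ✓
  (2) y² = (-2)² = 4, and 4 < 25 ✓
  (3) x = 1, target 1 ✓ (first branch holds)
  (4) 0 < 1 ✓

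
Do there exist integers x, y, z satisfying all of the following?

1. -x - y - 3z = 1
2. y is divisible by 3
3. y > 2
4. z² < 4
Yes

Take x = -7, y = 3, z = 1. Substituting into each constraint:
  (1) 7 + (-3) - 3(1) = 1 ✓
  (2) 3 = 3 × 1, remainder 0 ✓
  (3) 3 > 2 ✓
  (4) z² = (1)² = 1, and 1 < 4 ✓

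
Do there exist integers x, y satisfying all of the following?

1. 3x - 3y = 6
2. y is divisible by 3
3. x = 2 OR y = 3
Yes

Take x = 2, y = 0. Substituting into each constraint:
  (1) 3(2) - 3(0) = 6 ✓
  (2) 0 = 3 × 0, remainder 0 ✓
  (3) x = 2, target 2 ✓ (first branch holds)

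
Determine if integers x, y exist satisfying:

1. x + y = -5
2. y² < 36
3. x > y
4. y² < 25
Yes

Take x = -2, y = -3. Substituting into each constraint:
  (1) (-2) + (-3) = -5 ✓
  (2) y² = (-3)² = 9, and 9 < 36 ✓
  (3) -2 > -3 ✓
  (4) y² = (-3)² = 9, and 9 < 25 ✓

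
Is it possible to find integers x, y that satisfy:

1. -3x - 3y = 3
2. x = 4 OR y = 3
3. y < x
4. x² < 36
Yes

Take x = 4, y = -5. Substituting into each constraint:
  (1) -3(4) - 3(-5) = 3 ✓
  (2) x = 4, target 4 ✓ (first branch holds)
  (3) -5 < 4 ✓
  (4) x² = (4)² = 16, and 16 < 36 ✓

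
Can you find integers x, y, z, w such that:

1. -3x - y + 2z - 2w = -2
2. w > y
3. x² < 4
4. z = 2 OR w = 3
Yes

Take x = 1, y = -3, z = 2, w = 3. Substituting into each constraint:
  (1) -3(1) + 3 + 2(2) - 2(3) = -2 ✓
  (2) 3 > -3 ✓
  (3) x² = (1)² = 1, and 1 < 4 ✓
  (4) z = 2, target 2 ✓ (first branch holds)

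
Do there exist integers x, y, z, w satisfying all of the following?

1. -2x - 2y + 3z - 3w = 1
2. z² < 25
Yes

Take x = 0, y = -2, z = 0, w = 1. Substituting into each constraint:
  (1) -2(0) - 2(-2) + 3(0) - 3(1) = 1 ✓
  (2) z² = (0)² = 0, and 0 < 25 ✓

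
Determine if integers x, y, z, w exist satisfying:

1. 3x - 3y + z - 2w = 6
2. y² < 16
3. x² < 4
Yes

Take x = 0, y = 0, z = 6, w = 0. Substituting into each constraint:
  (1) 3(0) - 3(0) + 6 - 2(0) = 6 ✓
  (2) y² = (0)² = 0, and 0 < 16 ✓
  (3) x² = (0)² = 0, and 0 < 4 ✓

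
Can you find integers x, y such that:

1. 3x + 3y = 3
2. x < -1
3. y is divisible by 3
Yes

Take x = -2, y = 3. Substituting into each constraint:
  (1) 3(-2) + 3(3) = 3 ✓
  (2) -2 < -1 ✓
  (3) 3 = 3 × 1, remainder 0 ✓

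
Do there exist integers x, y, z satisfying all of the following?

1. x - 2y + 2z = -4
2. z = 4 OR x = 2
Yes

Take x = 2, y = 0, z = -3. Substituting into each constraint:
  (1) 2 - 2(0) + 2(-3) = -4 ✓
  (2) x = 2, target 2 ✓ (second branch holds)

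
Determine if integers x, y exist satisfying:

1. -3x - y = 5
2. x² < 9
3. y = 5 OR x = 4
No

The full constraint system is jointly infeasible over the integers. Each constraint and what it forces:

  - -3x - y = 5: is a linear equation tying the variables together
  - x² < 9: restricts x to |x| ≤ 2
  - y = 5 OR x = 4: forces a choice: either y = 5 or x = 4

Split on the disjunction (y = 5 OR x = 4):
  • If y = 5: with y = 5, every remaining term of the linear equation is divisible by 3, so the left side is ≡ 0 (mod 3); but the right side 10 ≡ 1 (mod 3). No integers can satisfy it.
  • If x = 4: this contradicts x² < 9, which requires |x| ≤ 2.
Both branches are infeasible, so the system has no integer solution.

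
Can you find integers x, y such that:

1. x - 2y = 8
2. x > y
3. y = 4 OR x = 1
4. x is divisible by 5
No

A contradictory subset is {x - 2y = 8, y = 4 OR x = 1, x is divisible by 5}. No integer assignment can satisfy these jointly:

  - x - 2y = 8: is a linear equation tying the variables together
  - y = 4 OR x = 1: forces a choice: either y = 4 or x = 1
  - x is divisible by 5: restricts x to multiples of 5

Split on the disjunction (y = 4 OR x = 1):
  • If y = 4: with y = 4, writing x = 5x', every remaining term of the linear equation is divisible by 5, so the left side is ≡ 0 (mod 5); but the right side 16 ≡ 1 (mod 5). No integers can satisfy it.
  • If x = 1: this contradicts the divisibility constraint — 1 is not a multiple of 5.
Both branches are infeasible, so the system has no integer solution.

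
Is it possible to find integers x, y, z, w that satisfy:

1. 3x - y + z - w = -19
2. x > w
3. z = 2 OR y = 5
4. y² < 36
Yes

Take x = 1, y = 5, z = -17, w = 0. Substituting into each constraint:
  (1) 3(1) + (-5) + (-17) + 0 = -19 ✓
  (2) 1 > 0 ✓
  (3) y = 5, target 5 ✓ (second branch holds)
  (4) y² = (5)² = 25, and 25 < 36 ✓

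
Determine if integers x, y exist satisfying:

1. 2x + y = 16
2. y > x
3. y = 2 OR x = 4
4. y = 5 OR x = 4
Yes

Take x = 4, y = 8. Substituting into each constraint:
  (1) 2(4) + 8 = 16 ✓
  (2) 8 > 4 ✓
  (3) x = 4, target 4 ✓ (second branch holds)
  (4) x = 4, target 4 ✓ (second branch holds)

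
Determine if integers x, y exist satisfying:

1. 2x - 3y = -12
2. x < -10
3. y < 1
Yes

Take x = -12, y = -4. Substituting into each constraint:
  (1) 2(-12) - 3(-4) = -12 ✓
  (2) -12 < -10 ✓
  (3) -4 < 1 ✓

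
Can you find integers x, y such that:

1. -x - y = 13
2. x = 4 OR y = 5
Yes

Take x = 4, y = -17. Substituting into each constraint:
  (1) (-4) + 17 = 13 ✓
  (2) x = 4, target 4 ✓ (first branch holds)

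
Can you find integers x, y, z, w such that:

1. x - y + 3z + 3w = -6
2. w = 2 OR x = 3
Yes

Take x = -12, y = 0, z = 0, w = 2. Substituting into each constraint:
  (1) (-12) + 0 + 3(0) + 3(2) = -6 ✓
  (2) w = 2, target 2 ✓ (first branch holds)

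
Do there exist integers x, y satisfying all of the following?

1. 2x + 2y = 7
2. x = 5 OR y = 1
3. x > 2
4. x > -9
No

Even the single constraint (2x + 2y = 7) is infeasible over the integers.

  - 2x + 2y = 7: every term on the left is divisible by 2, so the LHS ≡ 0 (mod 2), but the RHS 7 is not — no integer solution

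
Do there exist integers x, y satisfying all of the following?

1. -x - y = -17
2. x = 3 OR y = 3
Yes

Take x = 14, y = 3. Substituting into each constraint:
  (1) (-14) + (-3) = -17 ✓
  (2) y = 3, target 3 ✓ (second branch holds)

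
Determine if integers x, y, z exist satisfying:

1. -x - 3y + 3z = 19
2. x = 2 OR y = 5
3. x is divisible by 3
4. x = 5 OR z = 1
No

A contradictory subset is {-x - 3y + 3z = 19, x is divisible by 3}. No integer assignment can satisfy these jointly:

  - -x - 3y + 3z = 19: is a linear equation tying the variables together
  - x is divisible by 3: restricts x to multiples of 3

Modular obstruction: writing x = 3x', every remaining term of the linear equation is divisible by 3, so the left side is ≡ 0 (mod 3); but the right side 19 ≡ 1 (mod 3). No integers can satisfy it.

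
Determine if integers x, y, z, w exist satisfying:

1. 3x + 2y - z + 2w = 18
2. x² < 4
Yes

Take x = 0, y = 0, z = 0, w = 9. Substituting into each constraint:
  (1) 3(0) + 2(0) + 0 + 2(9) = 18 ✓
  (2) x² = (0)² = 0, and 0 < 4 ✓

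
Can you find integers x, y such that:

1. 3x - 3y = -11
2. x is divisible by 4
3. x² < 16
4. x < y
No

Even the single constraint (3x - 3y = -11) is infeasible over the integers.

  - 3x - 3y = -11: every term on the left is divisible by 3, so the LHS ≡ 0 (mod 3), but the RHS -11 is not — no integer solution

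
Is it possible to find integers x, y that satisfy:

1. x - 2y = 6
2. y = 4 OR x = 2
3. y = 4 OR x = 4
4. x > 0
Yes

Take x = 14, y = 4. Substituting into each constraint:
  (1) 14 - 2(4) = 6 ✓
  (2) y = 4, target 4 ✓ (first branch holds)
  (3) y = 4, target 4 ✓ (first branch holds)
  (4) 14 > 0 ✓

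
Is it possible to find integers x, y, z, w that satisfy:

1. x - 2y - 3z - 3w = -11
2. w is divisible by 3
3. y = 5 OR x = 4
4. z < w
Yes

Take x = 4, y = 9, z = -1, w = 0. Substituting into each constraint:
  (1) 4 - 2(9) - 3(-1) - 3(0) = -11 ✓
  (2) 0 = 3 × 0, remainder 0 ✓
  (3) x = 4, target 4 ✓ (second branch holds)
  (4) -1 < 0 ✓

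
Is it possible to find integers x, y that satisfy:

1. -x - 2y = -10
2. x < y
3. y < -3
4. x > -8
No

A contradictory subset is {-x - 2y = -10, x < y, y < -3}. No integer assignment can satisfy these jointly:

  - -x - 2y = -10: is a linear equation tying the variables together
  - x < y: bounds one variable relative to another variable
  - y < -3: bounds one variable relative to a constant

Propagating the comparison: x < y and y ≤ -4 give x ≤ -5. Range argument: with x ∈ [−∞, -5], y ∈ [−∞, -4], the left side of the equation is at least 13, but the right side is -10 < 13. No integer solution exists.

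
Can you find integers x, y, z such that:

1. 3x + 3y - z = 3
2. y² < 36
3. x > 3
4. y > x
Yes

Take x = 4, y = 5, z = 24. Substituting into each constraint:
  (1) 3(4) + 3(5) + (-24) = 3 ✓
  (2) y² = (5)² = 25, and 25 < 36 ✓
  (3) 4 > 3 ✓
  (4) 5 > 4 ✓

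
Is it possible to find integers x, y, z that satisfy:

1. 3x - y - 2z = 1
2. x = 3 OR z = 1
Yes

Take x = 0, y = -3, z = 1. Substituting into each constraint:
  (1) 3(0) + 3 - 2(1) = 1 ✓
  (2) z = 1, target 1 ✓ (second branch holds)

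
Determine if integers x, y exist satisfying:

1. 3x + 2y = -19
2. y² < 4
Yes

Take x = -7, y = 1. Substituting into each constraint:
  (1) 3(-7) + 2(1) = -19 ✓
  (2) y² = (1)² = 1, and 1 < 4 ✓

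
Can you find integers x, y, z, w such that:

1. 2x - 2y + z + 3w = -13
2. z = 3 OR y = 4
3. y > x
Yes

Take x = 3, y = 4, z = 4, w = -5. Substituting into each constraint:
  (1) 2(3) - 2(4) + 4 + 3(-5) = -13 ✓
  (2) y = 4, target 4 ✓ (second branch holds)
  (3) 4 > 3 ✓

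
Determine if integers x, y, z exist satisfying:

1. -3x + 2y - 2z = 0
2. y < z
Yes

Take x = -2, y = -3, z = 0. Substituting into each constraint:
  (1) -3(-2) + 2(-3) - 2(0) = 0 ✓
  (2) -3 < 0 ✓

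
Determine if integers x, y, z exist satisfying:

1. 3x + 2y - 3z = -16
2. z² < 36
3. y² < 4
Yes

Take x = -6, y = 1, z = 0. Substituting into each constraint:
  (1) 3(-6) + 2(1) - 3(0) = -16 ✓
  (2) z² = (0)² = 0, and 0 < 36 ✓
  (3) y² = (1)² = 1, and 1 < 4 ✓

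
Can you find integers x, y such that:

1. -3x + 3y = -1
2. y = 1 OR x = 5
No

Even the single constraint (-3x + 3y = -1) is infeasible over the integers.

  - -3x + 3y = -1: every term on the left is divisible by 3, so the LHS ≡ 0 (mod 3), but the RHS -1 is not — no integer solution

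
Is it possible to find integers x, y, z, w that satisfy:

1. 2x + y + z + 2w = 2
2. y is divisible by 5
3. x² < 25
Yes

Take x = 0, y = 0, z = 2, w = 0. Substituting into each constraint:
  (1) 2(0) + 0 + 2 + 2(0) = 2 ✓
  (2) 0 = 5 × 0, remainder 0 ✓
  (3) x² = (0)² = 0, and 0 < 25 ✓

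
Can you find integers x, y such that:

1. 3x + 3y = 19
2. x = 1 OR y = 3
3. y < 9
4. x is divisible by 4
No

Even the single constraint (3x + 3y = 19) is infeasible over the integers.

  - 3x + 3y = 19: every term on the left is divisible by 3, so the LHS ≡ 0 (mod 3), but the RHS 19 is not — no integer solution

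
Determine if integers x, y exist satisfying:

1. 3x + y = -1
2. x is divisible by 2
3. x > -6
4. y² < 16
Yes

Take x = 0, y = -1. Substituting into each constraint:
  (1) 3(0) + (-1) = -1 ✓
  (2) 0 = 2 × 0, remainder 0 ✓
  (3) 0 > -6 ✓
  (4) y² = (-1)² = 1, and 1 < 16 ✓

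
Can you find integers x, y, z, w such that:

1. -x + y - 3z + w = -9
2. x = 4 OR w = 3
Yes

Take x = 0, y = -12, z = 0, w = 3. Substituting into each constraint:
  (1) 0 + (-12) - 3(0) + 3 = -9 ✓
  (2) w = 3, target 3 ✓ (second branch holds)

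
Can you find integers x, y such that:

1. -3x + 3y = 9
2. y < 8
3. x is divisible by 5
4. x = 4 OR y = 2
No

The full constraint system is jointly infeasible over the integers. Each constraint and what it forces:

  - -3x + 3y = 9: is a linear equation tying the variables together
  - y < 8: bounds one variable relative to a constant
  - x is divisible by 5: restricts x to multiples of 5
  - x = 4 OR y = 2: forces a choice: either x = 4 or y = 2

Split on the disjunction (x = 4 OR y = 2):
  • If x = 4: this contradicts the divisibility constraint — 4 is not a multiple of 5.
  • If y = 2: with y = 2, writing x = 5x', every remaining term of the linear equation is divisible by 15, so the left side is ≡ 0 (mod 15); but the right side 3 ≡ 3 (mod 15). No integers can satisfy it.
Both branches are infeasible, so the system has no integer solution.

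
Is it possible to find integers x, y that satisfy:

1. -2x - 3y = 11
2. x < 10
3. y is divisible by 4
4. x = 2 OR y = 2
No

A contradictory subset is {-2x - 3y = 11, y is divisible by 4, x = 2 OR y = 2}. No integer assignment can satisfy these jointly:

  - -2x - 3y = 11: is a linear equation tying the variables together
  - y is divisible by 4: restricts y to multiples of 4
  - x = 2 OR y = 2: forces a choice: either x = 2 or y = 2

Modular obstruction: writing y = 4y', every remaining term of the linear equation is divisible by 2, so the left side is ≡ 0 (mod 2); but the right side 11 ≡ 1 (mod 2). No integers can satisfy it.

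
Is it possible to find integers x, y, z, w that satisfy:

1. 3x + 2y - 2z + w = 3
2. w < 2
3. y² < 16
Yes

Take x = 0, y = 1, z = 0, w = 1. Substituting into each constraint:
  (1) 3(0) + 2(1) - 2(0) + 1 = 3 ✓
  (2) 1 < 2 ✓
  (3) y² = (1)² = 1, and 1 < 16 ✓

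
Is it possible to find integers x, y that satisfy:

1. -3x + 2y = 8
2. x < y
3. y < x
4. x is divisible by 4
No

A contradictory subset is {x < y, y < x}. No integer assignment can satisfy these jointly:

  - x < y: bounds one variable relative to another variable
  - y < x: bounds one variable relative to another variable

Direct contradiction: y > x and x > y cannot both hold.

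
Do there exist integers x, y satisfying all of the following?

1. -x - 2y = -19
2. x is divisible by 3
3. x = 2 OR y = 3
No

The full constraint system is jointly infeasible over the integers. Each constraint and what it forces:

  - -x - 2y = -19: is a linear equation tying the variables together
  - x is divisible by 3: restricts x to multiples of 3
  - x = 2 OR y = 3: forces a choice: either x = 2 or y = 3

Split on the disjunction (x = 2 OR y = 3):
  • If x = 2: this contradicts the divisibility constraint — 2 is not a multiple of 3.
  • If y = 3: with y = 3, writing x = 3x', every remaining term of the linear equation is divisible by 3, so the left side is ≡ 0 (mod 3); but the right side -13 ≡ 2 (mod 3). No integers can satisfy it.
Both branches are infeasible, so the system has no integer solution.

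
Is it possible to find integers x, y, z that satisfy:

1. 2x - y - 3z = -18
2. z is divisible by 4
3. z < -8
Yes

Take x = 0, y = 54, z = -12. Substituting into each constraint:
  (1) 2(0) + (-54) - 3(-12) = -18 ✓
  (2) -12 = 4 × -3, remainder 0 ✓
  (3) -12 < -8 ✓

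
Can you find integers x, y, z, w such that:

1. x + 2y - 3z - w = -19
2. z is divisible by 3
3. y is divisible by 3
Yes

Take x = -19, y = 0, z = 0, w = 0. Substituting into each constraint:
  (1) (-19) + 2(0) - 3(0) + 0 = -19 ✓
  (2) 0 = 3 × 0, remainder 0 ✓
  (3) 0 = 3 × 0, remainder 0 ✓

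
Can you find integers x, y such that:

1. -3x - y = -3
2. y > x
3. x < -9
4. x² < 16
No

A contradictory subset is {x < -9, x² < 16}. No integer assignment can satisfy these jointly:

  - x < -9: bounds one variable relative to a constant
  - x² < 16: restricts x to |x| ≤ 3

Direct contradiction: the bounds on x require x ≥ -3 and x ≤ -10 simultaneously, which is empty.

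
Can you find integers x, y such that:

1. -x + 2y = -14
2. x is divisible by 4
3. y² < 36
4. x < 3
No

A contradictory subset is {-x + 2y = -14, y² < 36, x < 3}. No integer assignment can satisfy these jointly:

  - -x + 2y = -14: is a linear equation tying the variables together
  - y² < 36: restricts y to |y| ≤ 5
  - x < 3: bounds one variable relative to a constant

Range argument: with x ∈ [−∞, 2], y ∈ [-5, 5], the left side of the equation is at least -12, but the right side is -14 < -12. No integer solution exists.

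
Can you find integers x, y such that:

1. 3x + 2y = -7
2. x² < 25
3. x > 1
Yes

Take x = 3, y = -8. Substituting into each constraint:
  (1) 3(3) + 2(-8) = -7 ✓
  (2) x² = (3)² = 9, and 9 < 25 ✓
  (3) 3 > 1 ✓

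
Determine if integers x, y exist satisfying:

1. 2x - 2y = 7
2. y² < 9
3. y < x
No

Even the single constraint (2x - 2y = 7) is infeasible over the integers.

  - 2x - 2y = 7: every term on the left is divisible by 2, so the LHS ≡ 0 (mod 2), but the RHS 7 is not — no integer solution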